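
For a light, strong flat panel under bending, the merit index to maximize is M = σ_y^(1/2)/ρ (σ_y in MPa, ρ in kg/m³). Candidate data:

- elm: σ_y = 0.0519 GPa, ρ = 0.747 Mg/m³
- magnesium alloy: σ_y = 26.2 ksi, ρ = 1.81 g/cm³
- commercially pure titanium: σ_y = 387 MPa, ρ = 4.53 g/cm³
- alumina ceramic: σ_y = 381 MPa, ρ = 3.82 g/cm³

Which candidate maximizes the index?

Normalizing units and computing the index:
  elm: σ_y = 51.90 MPa, ρ = 747.0 kg/m³
  magnesium alloy: σ_y = 180.6 MPa, ρ = 1810 kg/m³
  commercially pure titanium: σ_y = 387.0 MPa, ρ = 4530 kg/m³
  alumina ceramic: σ_y = 381.0 MPa, ρ = 3820 kg/m³
  elm: M = 9.64×10⁻³
  magnesium alloy: M = 7.43×10⁻³
  alumina ceramic: M = 5.11×10⁻³
  commercially pure titanium: M = 4.34×10⁻³
Elm ranks first.

elm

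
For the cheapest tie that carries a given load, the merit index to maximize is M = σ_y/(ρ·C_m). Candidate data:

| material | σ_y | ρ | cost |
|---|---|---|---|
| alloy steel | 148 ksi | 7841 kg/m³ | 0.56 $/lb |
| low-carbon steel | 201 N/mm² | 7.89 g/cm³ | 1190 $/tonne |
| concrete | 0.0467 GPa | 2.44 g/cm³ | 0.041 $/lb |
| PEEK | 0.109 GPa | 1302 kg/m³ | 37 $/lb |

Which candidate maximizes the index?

Putting every candidate on a common basis:
  alloy steel: σ_y = 1020 MPa, ρ = 7841 kg/m³, cost = 1.235 $/kg
  low-carbon steel: σ_y = 201.0 MPa, ρ = 7890 kg/m³, cost = 1.190 $/kg
  concrete: σ_y = 46.70 MPa, ρ = 2440 kg/m³, cost = 0.09039 $/kg
  PEEK: σ_y = 109.0 MPa, ρ = 1302 kg/m³, cost = 81.57 $/kg
  concrete: M = 212 kN·m per $
  alloy steel: M = 105 kN·m per $
  low-carbon steel: M = 21.4 kN·m per $
  PEEK: M = 1.03 kN·m per $
Concrete ranks first.

concrete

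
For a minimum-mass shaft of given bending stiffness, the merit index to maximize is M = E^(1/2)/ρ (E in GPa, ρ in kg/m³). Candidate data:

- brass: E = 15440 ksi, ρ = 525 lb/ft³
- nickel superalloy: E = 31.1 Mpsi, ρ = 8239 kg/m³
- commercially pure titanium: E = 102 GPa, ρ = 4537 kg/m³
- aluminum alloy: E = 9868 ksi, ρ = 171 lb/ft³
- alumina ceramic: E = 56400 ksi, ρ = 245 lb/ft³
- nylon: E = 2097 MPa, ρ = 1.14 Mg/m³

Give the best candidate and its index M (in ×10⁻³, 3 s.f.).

alumina ceramic, M = 5.02×10⁻³

Putting every candidate on a common basis:
  brass: E = 106.5 GPa, ρ = 8410 kg/m³
  nickel superalloy: E = 214.4 GPa, ρ = 8239 kg/m³
  commercially pure titanium: E = 102.0 GPa, ρ = 4537 kg/m³
  aluminum alloy: E = 68.04 GPa, ρ = 2739 kg/m³
  alumina ceramic: E = 388.9 GPa, ρ = 3925 kg/m³
  nylon: E = 2.097 GPa, ρ = 1140 kg/m³
  alumina ceramic: M = 5.02×10⁻³
  aluminum alloy: M = 3.01×10⁻³
  commercially pure titanium: M = 2.23×10⁻³
  nickel superalloy: M = 1.78×10⁻³
  nylon: M = 1.27×10⁻³
  brass: M = 1.23×10⁻³
Alumina ceramic has the largest M.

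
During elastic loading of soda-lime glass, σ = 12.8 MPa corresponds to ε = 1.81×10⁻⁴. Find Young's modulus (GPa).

70.7 GPa

E = σ/ε = 12.8 MPa / 1.81×10⁻⁴ = 70720 MPa = 70.7 GPa.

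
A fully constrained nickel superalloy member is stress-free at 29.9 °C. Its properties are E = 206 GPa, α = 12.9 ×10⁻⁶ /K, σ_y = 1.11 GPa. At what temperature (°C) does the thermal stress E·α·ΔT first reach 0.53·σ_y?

σ_y = 1.11 GPa = 1110 MPa.
E·α·ΔT = 588.3 MPa ⇒ ΔT = 588.3 / (206.0×10³ × 12.9×10⁻⁶) = 221.4 K.
T = 29.9 + 221.4 = 251.3 °C.

251 °C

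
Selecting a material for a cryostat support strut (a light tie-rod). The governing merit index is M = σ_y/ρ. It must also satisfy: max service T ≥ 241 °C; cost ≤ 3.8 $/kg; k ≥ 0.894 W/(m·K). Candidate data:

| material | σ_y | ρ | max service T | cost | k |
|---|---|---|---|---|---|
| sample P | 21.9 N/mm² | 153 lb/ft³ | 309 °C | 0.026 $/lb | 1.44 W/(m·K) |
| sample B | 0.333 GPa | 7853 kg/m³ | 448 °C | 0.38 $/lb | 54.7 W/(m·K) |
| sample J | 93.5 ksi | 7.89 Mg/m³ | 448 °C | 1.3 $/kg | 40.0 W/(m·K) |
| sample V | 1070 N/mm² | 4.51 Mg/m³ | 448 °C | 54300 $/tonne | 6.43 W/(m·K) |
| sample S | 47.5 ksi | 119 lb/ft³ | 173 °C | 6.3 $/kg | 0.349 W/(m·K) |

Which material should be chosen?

sample J

Screen on constraints: max service T ≥ 241 °C; cost ≤ 3.8 $/kg; k ≥ 0.894 W/(m·K). Survivors: sample P, sample B, sample J.
Convert each candidate to consistent units, then evaluate M:
  sample P: σ_y = 21.90 MPa, ρ = 2451 kg/m³
  sample B: σ_y = 333.0 MPa, ρ = 7853 kg/m³
  sample J: σ_y = 644.7 MPa, ρ = 7890 kg/m³
  sample J: M = 81.7 kN·m/kg
  sample B: M = 42.4 kN·m/kg
  sample P: M = 8.94 kN·m/kg
The maximum is for sample J.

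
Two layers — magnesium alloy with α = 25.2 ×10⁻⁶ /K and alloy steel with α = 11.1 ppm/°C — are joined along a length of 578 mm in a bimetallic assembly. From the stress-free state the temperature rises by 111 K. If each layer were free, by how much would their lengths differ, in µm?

Δα = |25.2 − 11.1|×10⁻⁶/K = 14.1×10⁻⁶/K.
ΔL_mismatch = Δα·L·ΔT = 14.1×10⁻⁶ × 578.0 mm × 111.0 K = 905 µm.

905 µm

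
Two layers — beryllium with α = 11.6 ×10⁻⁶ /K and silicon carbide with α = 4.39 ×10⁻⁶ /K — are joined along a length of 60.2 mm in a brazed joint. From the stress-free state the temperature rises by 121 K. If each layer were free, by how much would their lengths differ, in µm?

Δα = |11.6 − 4.39|×10⁻⁶/K = 7.21×10⁻⁶/K.
ΔL_mismatch = Δα·L·ΔT = 7.21×10⁻⁶ × 60.2 mm × 121.0 K = 52.5 µm.

52.5 µm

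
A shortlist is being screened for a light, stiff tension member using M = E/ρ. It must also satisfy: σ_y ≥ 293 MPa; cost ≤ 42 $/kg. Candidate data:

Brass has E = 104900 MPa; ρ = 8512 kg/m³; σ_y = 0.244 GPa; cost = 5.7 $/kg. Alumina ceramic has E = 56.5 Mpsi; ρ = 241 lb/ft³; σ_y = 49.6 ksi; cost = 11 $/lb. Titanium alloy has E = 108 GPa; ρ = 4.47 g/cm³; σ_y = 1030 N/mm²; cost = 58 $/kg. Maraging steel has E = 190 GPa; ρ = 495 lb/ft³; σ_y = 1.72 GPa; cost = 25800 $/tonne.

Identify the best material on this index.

alumina ceramic

Screen on constraints: σ_y ≥ 293 MPa; cost ≤ 42 $/kg. Survivors: alumina ceramic, maraging steel.
Convert each candidate to consistent units, then evaluate M:
  alumina ceramic: E = 389.6 GPa, ρ = 3860 kg/m³
  maraging steel: E = 190.0 GPa, ρ = 7929 kg/m³
  alumina ceramic: M = 101 MN·m/kg
  maraging steel: M = 24.0 MN·m/kg
Alumina ceramic ranks first.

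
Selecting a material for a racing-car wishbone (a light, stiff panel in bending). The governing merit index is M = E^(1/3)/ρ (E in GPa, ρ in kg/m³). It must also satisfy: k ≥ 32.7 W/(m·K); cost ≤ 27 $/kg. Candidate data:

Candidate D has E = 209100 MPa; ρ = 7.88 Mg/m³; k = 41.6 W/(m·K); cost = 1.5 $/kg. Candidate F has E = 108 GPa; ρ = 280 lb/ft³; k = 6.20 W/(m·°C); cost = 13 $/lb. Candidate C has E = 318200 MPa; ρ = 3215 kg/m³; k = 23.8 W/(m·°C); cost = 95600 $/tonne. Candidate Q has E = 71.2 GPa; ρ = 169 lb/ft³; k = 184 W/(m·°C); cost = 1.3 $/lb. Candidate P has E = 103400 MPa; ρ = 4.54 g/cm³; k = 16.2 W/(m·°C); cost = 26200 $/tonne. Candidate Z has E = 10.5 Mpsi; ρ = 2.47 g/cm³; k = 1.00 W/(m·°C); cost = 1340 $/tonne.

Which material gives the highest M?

candidate Q

Screen on constraints: k ≥ 32.7 W/(m·K); cost ≤ 27 $/kg. Survivors: candidate D, candidate Q.
In SI units:
  candidate D: E = 209.1 GPa, ρ = 7880 kg/m³
  candidate Q: E = 71.20 GPa, ρ = 2707 kg/m³
  candidate Q: M = 1.53×10⁻³
  candidate D: M = 0.753×10⁻³
Candidate Q ranks first.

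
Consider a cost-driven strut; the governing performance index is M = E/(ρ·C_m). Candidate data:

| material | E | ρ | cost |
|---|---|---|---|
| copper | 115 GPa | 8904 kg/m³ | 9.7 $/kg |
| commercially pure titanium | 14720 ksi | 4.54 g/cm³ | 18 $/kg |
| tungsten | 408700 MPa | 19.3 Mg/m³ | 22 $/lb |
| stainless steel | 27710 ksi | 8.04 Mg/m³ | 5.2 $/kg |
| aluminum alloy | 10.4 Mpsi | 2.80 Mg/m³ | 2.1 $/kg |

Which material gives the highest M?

Convert each candidate to consistent units, then evaluate M:
  copper: E = 115.0 GPa, ρ = 8904 kg/m³, cost = 9.700 $/kg
  commercially pure titanium: E = 101.5 GPa, ρ = 4540 kg/m³, cost = 18.00 $/kg
  tungsten: E = 408.7 GPa, ρ = 19300 kg/m³, cost = 48.50 $/kg
  stainless steel: E = 191.1 GPa, ρ = 8040 kg/m³, cost = 5.200 $/kg
  aluminum alloy: E = 71.71 GPa, ρ = 2800 kg/m³, cost = 2.100 $/kg
  aluminum alloy: M = 12.2 MN·m per $
  stainless steel: M = 4.57 MN·m per $
  copper: M = 1.33 MN·m per $
  commercially pure titanium: M = 1.24 MN·m per $
  tungsten: M = 0.437 MN·m per $
Highest index: aluminum alloy.

aluminum alloy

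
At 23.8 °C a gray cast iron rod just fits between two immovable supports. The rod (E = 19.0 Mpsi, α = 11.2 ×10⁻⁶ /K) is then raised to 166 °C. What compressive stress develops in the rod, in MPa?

E = 19.0 Mpsi = 131.0 GPa.
ΔT = 142.2 K. Constrained thermal stress σ = E·α·ΔT = 131.0×10³ MPa × 11.2×10⁻⁶ × 142.2 = 209 MPa (compressive).

209 MPa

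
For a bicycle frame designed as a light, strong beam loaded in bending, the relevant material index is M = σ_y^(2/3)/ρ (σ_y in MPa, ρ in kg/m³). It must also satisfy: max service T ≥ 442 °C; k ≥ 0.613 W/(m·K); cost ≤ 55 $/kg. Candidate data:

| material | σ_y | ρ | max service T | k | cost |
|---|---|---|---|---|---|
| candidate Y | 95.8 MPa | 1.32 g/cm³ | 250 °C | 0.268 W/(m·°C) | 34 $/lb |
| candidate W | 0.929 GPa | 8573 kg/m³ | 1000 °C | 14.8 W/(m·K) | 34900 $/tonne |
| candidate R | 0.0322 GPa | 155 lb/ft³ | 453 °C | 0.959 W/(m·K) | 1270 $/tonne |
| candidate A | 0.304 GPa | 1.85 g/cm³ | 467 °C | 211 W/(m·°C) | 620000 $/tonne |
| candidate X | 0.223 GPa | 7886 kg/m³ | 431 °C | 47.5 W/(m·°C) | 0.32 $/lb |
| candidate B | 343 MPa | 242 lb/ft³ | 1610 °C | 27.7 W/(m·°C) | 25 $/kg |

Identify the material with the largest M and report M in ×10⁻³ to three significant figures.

candidate B, M = 12.6×10⁻³

Screen on constraints: max service T ≥ 442 °C; k ≥ 0.613 W/(m·K); cost ≤ 55 $/kg. Survivors: candidate W, candidate R, candidate B.
After converting to SI:
  candidate W: σ_y = 929.0 MPa, ρ = 8573 kg/m³
  candidate R: σ_y = 32.20 MPa, ρ = 2483 kg/m³
  candidate B: σ_y = 343.0 MPa, ρ = 3876 kg/m³
  candidate B: M = 12.6×10⁻³
  candidate W: M = 11.1×10⁻³
  candidate R: M = 4.08×10⁻³
Highest index: candidate B.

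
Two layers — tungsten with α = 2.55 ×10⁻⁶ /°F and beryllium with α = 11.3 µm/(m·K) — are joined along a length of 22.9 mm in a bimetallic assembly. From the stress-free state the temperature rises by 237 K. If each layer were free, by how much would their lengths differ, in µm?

36.4 µm

tungsten: α = 2.55×10⁻⁶/°F × 9/5 = 4.59×10⁻⁶/K.
Δα = |4.59 − 11.3|×10⁻⁶/K = 6.71×10⁻⁶/K.
ΔL_mismatch = Δα·L·ΔT = 6.71×10⁻⁶ × 22.9 mm × 237.0 K = 36.4 µm.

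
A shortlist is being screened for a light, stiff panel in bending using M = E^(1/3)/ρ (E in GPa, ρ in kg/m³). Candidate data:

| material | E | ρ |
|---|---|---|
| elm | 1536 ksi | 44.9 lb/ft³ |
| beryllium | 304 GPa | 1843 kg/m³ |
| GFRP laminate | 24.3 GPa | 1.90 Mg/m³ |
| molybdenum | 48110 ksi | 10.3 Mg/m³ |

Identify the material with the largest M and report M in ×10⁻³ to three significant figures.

beryllium, M = 3.65×10⁻³

Convert each candidate to consistent units, then evaluate M:
  elm: E = 10.59 GPa, ρ = 719.2 kg/m³
  beryllium: E = 304.0 GPa, ρ = 1843 kg/m³
  GFRP laminate: E = 24.30 GPa, ρ = 1900 kg/m³
  molybdenum: E = 331.7 GPa, ρ = 10300 kg/m³
  beryllium: M = 3.65×10⁻³
  elm: M = 3.05×10⁻³
  GFRP laminate: M = 1.52×10⁻³
  molybdenum: M = 0.672×10⁻³
The maximum is for beryllium.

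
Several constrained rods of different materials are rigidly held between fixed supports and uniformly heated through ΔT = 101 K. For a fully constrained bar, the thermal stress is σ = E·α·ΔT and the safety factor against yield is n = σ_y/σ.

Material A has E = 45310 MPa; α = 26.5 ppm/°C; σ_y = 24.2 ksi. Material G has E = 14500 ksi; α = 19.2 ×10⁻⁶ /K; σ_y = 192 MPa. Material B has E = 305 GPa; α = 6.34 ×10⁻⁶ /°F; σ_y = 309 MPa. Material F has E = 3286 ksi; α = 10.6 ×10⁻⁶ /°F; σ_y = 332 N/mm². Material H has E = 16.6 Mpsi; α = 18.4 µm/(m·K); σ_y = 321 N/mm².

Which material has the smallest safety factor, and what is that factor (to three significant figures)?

Converting E to GPa, α to ×10⁻⁶/K, σ_y to MPa, then σ and n for each:
  material A: E = 45.31, α = 26.5, σ_y = 166.9 → σ = 121 MPa, n = 1.38
  material G: E = 99.97, α = 19.2, σ_y = 192.0 → σ = 194 MPa, n = 0.990
  material B: E = 305.0, α = 11.4, σ_y = 309.0 → σ = 352 MPa, n = 0.879
  material F: E = 22.66, α = 19.1, σ_y = 332.0 → σ = 43.7 MPa, n = 7.60
  material H: E = 114.5, α = 18.4, σ_y = 321.0 → σ = 213 MPa, n = 1.51
Material B has the lowest safety factor, n = 0.879.

material B, n = 0.879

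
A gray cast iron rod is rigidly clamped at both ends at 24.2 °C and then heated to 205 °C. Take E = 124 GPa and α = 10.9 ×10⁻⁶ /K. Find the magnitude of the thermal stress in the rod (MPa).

244 MPa

ΔT = 180.8 K. Constrained thermal stress σ = E·α·ΔT = 124.0×10³ MPa × 10.9×10⁻⁶ × 180.8 = 244 MPa (compressive).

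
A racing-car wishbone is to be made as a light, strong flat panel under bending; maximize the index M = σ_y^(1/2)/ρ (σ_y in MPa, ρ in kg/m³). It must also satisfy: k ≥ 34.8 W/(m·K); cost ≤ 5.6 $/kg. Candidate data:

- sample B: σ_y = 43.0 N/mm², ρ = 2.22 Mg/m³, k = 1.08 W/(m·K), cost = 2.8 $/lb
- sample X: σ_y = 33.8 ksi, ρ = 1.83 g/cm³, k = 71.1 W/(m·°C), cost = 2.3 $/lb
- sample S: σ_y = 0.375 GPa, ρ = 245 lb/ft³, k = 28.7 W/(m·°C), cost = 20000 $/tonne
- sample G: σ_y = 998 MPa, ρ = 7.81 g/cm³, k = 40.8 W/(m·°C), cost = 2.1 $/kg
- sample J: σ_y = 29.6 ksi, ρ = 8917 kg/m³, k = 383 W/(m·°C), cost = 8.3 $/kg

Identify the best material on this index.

Screen on constraints: k ≥ 34.8 W/(m·K); cost ≤ 5.6 $/kg. Survivors: sample X, sample G.
Putting every candidate on a common basis:
  sample X: σ_y = 233.0 MPa, ρ = 1830 kg/m³
  sample G: σ_y = 998.0 MPa, ρ = 7810 kg/m³
  sample X: M = 8.34×10⁻³
  sample G: M = 4.04×10⁻³
Highest index: sample X.

sample X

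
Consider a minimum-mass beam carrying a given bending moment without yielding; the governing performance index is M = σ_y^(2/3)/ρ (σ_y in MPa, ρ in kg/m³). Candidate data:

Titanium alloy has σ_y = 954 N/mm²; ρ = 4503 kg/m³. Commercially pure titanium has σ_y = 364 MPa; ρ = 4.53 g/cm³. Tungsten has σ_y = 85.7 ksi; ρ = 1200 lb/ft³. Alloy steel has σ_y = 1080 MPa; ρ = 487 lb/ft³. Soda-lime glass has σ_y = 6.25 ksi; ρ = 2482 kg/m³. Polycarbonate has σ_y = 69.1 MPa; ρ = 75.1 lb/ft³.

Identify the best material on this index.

titanium alloy

Convert each candidate to consistent units, then evaluate M:
  titanium alloy: σ_y = 954.0 MPa, ρ = 4503 kg/m³
  commercially pure titanium: σ_y = 364.0 MPa, ρ = 4530 kg/m³
  tungsten: σ_y = 590.9 MPa, ρ = 19220 kg/m³
  alloy steel: σ_y = 1080 MPa, ρ = 7801 kg/m³
  soda-lime glass: σ_y = 43.09 MPa, ρ = 2482 kg/m³
  polycarbonate: σ_y = 69.10 MPa, ρ = 1203 kg/m³
  titanium alloy: M = 21.5×10⁻³
  polycarbonate: M = 14.0×10⁻³
  alloy steel: M = 13.5×10⁻³
  commercially pure titanium: M = 11.3×10⁻³
  soda-lime glass: M = 4.95×10⁻³
  tungsten: M = 3.66×10⁻³
Highest index: titanium alloy.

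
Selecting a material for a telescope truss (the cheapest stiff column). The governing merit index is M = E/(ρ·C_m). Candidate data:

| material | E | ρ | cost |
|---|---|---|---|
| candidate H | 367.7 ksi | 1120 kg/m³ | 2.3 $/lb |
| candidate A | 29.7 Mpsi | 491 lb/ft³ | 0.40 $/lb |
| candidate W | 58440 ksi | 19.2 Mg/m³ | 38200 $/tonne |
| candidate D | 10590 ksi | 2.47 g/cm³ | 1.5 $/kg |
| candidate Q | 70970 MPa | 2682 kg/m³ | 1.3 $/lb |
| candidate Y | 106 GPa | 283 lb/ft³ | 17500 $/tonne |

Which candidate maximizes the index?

Putting every candidate on a common basis:
  candidate H: E = 2.535 GPa, ρ = 1120 kg/m³, cost = 5.071 $/kg
  candidate A: E = 204.8 GPa, ρ = 7865 kg/m³, cost = 0.8818 $/kg
  candidate W: E = 402.9 GPa, ρ = 19200 kg/m³, cost = 38.20 $/kg
  candidate D: E = 73.02 GPa, ρ = 2470 kg/m³, cost = 1.500 $/kg
  candidate Q: E = 70.97 GPa, ρ = 2682 kg/m³, cost = 2.866 $/kg
  candidate Y: E = 106.0 GPa, ρ = 4533 kg/m³, cost = 17.50 $/kg
  candidate A: M = 29.5 MN·m per $
  candidate D: M = 19.7 MN·m per $
  candidate Q: M = 9.23 MN·m per $
  candidate Y: M = 1.34 MN·m per $
  candidate W: M = 0.549 MN·m per $
  candidate H: M = 0.446 MN·m per $
Candidate A ranks first.

candidate A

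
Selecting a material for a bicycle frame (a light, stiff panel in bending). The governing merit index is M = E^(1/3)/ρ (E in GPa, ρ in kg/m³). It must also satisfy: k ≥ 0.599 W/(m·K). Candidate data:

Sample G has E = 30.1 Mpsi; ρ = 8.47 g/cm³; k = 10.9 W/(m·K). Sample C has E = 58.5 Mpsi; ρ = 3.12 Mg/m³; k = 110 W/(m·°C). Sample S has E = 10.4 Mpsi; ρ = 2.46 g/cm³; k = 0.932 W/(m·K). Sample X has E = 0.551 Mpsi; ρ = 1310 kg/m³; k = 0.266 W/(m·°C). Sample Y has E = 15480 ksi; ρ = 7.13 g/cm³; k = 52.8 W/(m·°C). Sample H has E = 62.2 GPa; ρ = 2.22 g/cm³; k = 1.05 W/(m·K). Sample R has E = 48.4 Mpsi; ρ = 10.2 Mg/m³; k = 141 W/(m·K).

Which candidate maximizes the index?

sample C

Screen on constraints: k ≥ 0.599 W/(m·K). Survivors: sample G, sample C, sample S, sample Y, sample H, sample R.
After converting to SI:
  sample G: E = 207.5 GPa, ρ = 8470 kg/m³
  sample C: E = 403.3 GPa, ρ = 3120 kg/m³
  sample S: E = 71.71 GPa, ρ = 2460 kg/m³
  sample Y: E = 106.7 GPa, ρ = 7130 kg/m³
  sample H: E = 62.20 GPa, ρ = 2220 kg/m³
  sample R: E = 333.7 GPa, ρ = 10200 kg/m³
  sample C: M = 2.37×10⁻³
  sample H: M = 1.78×10⁻³
  sample S: M = 1.69×10⁻³
  sample G: M = 0.699×10⁻³
  sample R: M = 0.680×10⁻³
  sample Y: M = 0.665×10⁻³
Sample C ranks first.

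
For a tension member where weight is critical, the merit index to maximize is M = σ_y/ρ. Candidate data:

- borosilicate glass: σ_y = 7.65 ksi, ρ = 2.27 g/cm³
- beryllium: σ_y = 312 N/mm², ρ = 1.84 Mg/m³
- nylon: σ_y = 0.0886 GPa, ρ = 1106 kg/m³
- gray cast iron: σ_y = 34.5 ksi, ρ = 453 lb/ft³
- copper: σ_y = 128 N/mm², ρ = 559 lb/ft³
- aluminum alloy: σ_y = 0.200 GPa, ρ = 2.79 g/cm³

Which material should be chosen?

Putting every candidate on a common basis:
  borosilicate glass: σ_y = 52.74 MPa, ρ = 2270 kg/m³
  beryllium: σ_y = 312.0 MPa, ρ = 1840 kg/m³
  nylon: σ_y = 88.60 MPa, ρ = 1106 kg/m³
  gray cast iron: σ_y = 237.9 MPa, ρ = 7256 kg/m³
  copper: σ_y = 128.0 MPa, ρ = 8954 kg/m³
  aluminum alloy: σ_y = 200.0 MPa, ρ = 2790 kg/m³
  beryllium: M = 170 kN·m/kg
  nylon: M = 80.1 kN·m/kg
  aluminum alloy: M = 71.7 kN·m/kg
  gray cast iron: M = 32.8 kN·m/kg
  borosilicate glass: M = 23.2 kN·m/kg
  copper: M = 14.3 kN·m/kg
Beryllium has the largest M.

beryllium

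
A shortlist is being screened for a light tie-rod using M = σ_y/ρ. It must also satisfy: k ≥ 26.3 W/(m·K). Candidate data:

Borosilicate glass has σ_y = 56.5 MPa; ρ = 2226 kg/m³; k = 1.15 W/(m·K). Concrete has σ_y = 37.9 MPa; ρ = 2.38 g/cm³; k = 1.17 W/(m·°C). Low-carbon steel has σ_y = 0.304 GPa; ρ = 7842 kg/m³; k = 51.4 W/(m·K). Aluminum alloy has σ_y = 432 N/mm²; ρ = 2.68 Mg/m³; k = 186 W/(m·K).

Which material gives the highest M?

Screen on constraints: k ≥ 26.3 W/(m·K). Survivors: low-carbon steel, aluminum alloy.
Putting every candidate on a common basis:
  low-carbon steel: σ_y = 304.0 MPa, ρ = 7842 kg/m³
  aluminum alloy: σ_y = 432.0 MPa, ρ = 2680 kg/m³
  aluminum alloy: M = 161 kN·m/kg
  low-carbon steel: M = 38.8 kN·m/kg
The maximum is for aluminum alloy.

aluminum alloy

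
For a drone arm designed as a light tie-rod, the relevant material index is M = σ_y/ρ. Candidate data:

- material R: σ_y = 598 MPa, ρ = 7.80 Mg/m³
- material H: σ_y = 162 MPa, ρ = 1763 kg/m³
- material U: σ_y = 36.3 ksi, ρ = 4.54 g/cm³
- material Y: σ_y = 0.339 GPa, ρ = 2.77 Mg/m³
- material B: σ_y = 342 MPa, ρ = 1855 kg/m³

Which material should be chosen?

material B

Convert each candidate to consistent units, then evaluate M:
  material R: σ_y = 598.0 MPa, ρ = 7800 kg/m³
  material H: σ_y = 162.0 MPa, ρ = 1763 kg/m³
  material U: σ_y = 250.3 MPa, ρ = 4540 kg/m³
  material Y: σ_y = 339.0 MPa, ρ = 2770 kg/m³
  material B: σ_y = 342.0 MPa, ρ = 1855 kg/m³
  material B: M = 184 kN·m/kg
  material Y: M = 122 kN·m/kg
  material H: M = 91.9 kN·m/kg
  material R: M = 76.7 kN·m/kg
  material U: M = 55.1 kN·m/kg
Material B has the largest M.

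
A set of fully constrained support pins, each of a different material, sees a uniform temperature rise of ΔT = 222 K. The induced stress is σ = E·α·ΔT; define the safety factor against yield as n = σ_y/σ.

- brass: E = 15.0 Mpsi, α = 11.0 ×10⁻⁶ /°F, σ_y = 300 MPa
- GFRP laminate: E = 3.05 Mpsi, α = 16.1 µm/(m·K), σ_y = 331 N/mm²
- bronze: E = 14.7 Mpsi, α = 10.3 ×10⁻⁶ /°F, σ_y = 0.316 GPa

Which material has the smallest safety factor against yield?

brass

Per material, after unit conversion:
  brass: E = 103.4, α = 19.8, σ_y = 300.0 → σ = 455 MPa, n = 0.660
  GFRP laminate: E = 21.03, α = 16.1, σ_y = 331.0 → σ = 75.2 MPa, n = 4.40
  bronze: E = 101.4, α = 18.5, σ_y = 316.0 → σ = 417 MPa, n = 0.758
The minimum is brass at n = 0.660.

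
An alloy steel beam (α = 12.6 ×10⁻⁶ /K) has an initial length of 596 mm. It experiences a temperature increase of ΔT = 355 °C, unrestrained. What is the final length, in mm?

598.67 mm

ΔL = α·L₀·ΔT = 12.6×10⁻⁶ × 596 mm × 355.0 K = 2.67 mm.
L = L₀ + ΔL = 596 + 2.67 = 598.67 mm.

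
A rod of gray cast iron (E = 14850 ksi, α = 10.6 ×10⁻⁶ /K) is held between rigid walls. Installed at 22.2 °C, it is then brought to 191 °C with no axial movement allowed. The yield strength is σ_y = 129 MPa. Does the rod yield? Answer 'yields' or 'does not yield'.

yields

E = 14850 ksi = 102.4 GPa.
ΔT = 168.8 K. Constrained thermal stress σ = E·α·ΔT = 102.4×10³ MPa × 10.6×10⁻⁶ × 168.8 = 183 MPa (compressive).
Compare to σ_y = 129 MPa: σ ≥ σ_y, so it yields.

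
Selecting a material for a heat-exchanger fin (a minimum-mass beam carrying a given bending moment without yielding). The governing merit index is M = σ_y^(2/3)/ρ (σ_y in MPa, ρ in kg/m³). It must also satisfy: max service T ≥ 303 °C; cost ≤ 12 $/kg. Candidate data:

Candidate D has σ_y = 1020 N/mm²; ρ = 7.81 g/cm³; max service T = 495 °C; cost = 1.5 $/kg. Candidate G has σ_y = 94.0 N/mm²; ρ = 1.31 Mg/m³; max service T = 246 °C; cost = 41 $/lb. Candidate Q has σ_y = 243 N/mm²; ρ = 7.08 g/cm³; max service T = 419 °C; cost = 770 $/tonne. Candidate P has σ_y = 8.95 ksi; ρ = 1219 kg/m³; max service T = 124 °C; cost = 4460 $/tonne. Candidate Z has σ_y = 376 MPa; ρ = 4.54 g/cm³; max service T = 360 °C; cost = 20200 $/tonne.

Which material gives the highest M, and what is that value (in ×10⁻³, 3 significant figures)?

candidate D, M = 13.0×10⁻³

Screen on constraints: max service T ≥ 303 °C; cost ≤ 12 $/kg. Survivors: candidate D, candidate Q.
Normalizing units and computing the index:
  candidate D: σ_y = 1020 MPa, ρ = 7810 kg/m³
  candidate Q: σ_y = 243.0 MPa, ρ = 7080 kg/m³
  candidate D: M = 13.0×10⁻³
  candidate Q: M = 5.50×10⁻³
Candidate D has the largest M.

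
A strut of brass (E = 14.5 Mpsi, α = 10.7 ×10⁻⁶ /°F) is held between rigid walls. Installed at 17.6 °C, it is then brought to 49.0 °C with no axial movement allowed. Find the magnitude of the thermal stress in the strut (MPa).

60.5 MPa

E = 14.5 Mpsi = 99.97 GPa.
α = 10.7×10⁻⁶/°F × 9/5 = 19.3×10⁻⁶/K.
ΔT = 31.40 K. Constrained thermal stress σ = E·α·ΔT = 99.97×10³ MPa × 19.3×10⁻⁶ × 31.40 = 60.5 MPa (compressive).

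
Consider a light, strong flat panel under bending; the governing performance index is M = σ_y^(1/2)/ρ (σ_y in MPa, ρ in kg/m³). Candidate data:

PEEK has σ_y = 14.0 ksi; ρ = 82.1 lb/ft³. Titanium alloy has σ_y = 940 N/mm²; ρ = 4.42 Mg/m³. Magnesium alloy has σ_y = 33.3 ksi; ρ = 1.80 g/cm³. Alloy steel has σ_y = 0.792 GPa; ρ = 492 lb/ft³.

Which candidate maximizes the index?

Normalizing units and computing the index:
  PEEK: σ_y = 96.53 MPa, ρ = 1315 kg/m³
  titanium alloy: σ_y = 940.0 MPa, ρ = 4420 kg/m³
  magnesium alloy: σ_y = 229.6 MPa, ρ = 1800 kg/m³
  alloy steel: σ_y = 792.0 MPa, ρ = 7881 kg/m³
  magnesium alloy: M = 8.42×10⁻³
  PEEK: M = 7.47×10⁻³
  titanium alloy: M = 6.94×10⁻³
  alloy steel: M = 3.57×10⁻³
Highest index: magnesium alloy.

magnesium alloy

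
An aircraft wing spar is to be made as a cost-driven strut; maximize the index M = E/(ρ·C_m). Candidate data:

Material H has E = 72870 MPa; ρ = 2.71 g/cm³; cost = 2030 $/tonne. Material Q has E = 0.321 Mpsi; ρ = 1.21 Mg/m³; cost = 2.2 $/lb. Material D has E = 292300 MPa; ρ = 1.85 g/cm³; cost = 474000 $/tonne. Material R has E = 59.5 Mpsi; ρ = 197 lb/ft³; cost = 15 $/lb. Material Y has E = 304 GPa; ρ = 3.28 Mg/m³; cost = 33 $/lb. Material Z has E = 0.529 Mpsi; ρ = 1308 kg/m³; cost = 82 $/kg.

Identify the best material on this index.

material H

In SI units:
  material H: E = 72.87 GPa, ρ = 2710 kg/m³, cost = 2.030 $/kg
  material Q: E = 2.213 GPa, ρ = 1210 kg/m³, cost = 4.850 $/kg
  material D: E = 292.3 GPa, ρ = 1850 kg/m³, cost = 474.0 $/kg
  material R: E = 410.2 GPa, ρ = 3156 kg/m³, cost = 33.07 $/kg
  material Y: E = 304.0 GPa, ρ = 3280 kg/m³, cost = 72.75 $/kg
  material Z: E = 3.647 GPa, ρ = 1308 kg/m³, cost = 82.00 $/kg
  material H: M = 13.2 MN·m per $
  material R: M = 3.93 MN·m per $
  material Y: M = 1.27 MN·m per $
  material Q: M = 0.377 MN·m per $
  material D: M = 0.333 MN·m per $
  material Z: M = 0.0340 MN·m per $
Highest index: material H.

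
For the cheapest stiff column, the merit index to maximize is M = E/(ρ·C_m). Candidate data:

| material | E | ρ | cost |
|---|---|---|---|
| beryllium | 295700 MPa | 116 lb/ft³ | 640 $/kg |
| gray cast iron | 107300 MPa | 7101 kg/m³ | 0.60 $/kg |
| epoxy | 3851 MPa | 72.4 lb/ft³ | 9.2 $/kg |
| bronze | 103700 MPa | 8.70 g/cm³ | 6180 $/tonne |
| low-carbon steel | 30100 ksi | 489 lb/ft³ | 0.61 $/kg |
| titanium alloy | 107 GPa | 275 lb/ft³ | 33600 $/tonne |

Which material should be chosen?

In SI units:
  beryllium: E = 295.7 GPa, ρ = 1858 kg/m³, cost = 640.0 $/kg
  gray cast iron: E = 107.3 GPa, ρ = 7101 kg/m³, cost = 0.6000 $/kg
  epoxy: E = 3.851 GPa, ρ = 1160 kg/m³, cost = 9.200 $/kg
  bronze: E = 103.7 GPa, ρ = 8700 kg/m³, cost = 6.180 $/kg
  low-carbon steel: E = 207.5 GPa, ρ = 7833 kg/m³, cost = 0.6100 $/kg
  titanium alloy: E = 107.0 GPa, ρ = 4405 kg/m³, cost = 33.60 $/kg
  low-carbon steel: M = 43.4 MN·m per $
  gray cast iron: M = 25.2 MN·m per $
  bronze: M = 1.93 MN·m per $
  titanium alloy: M = 0.723 MN·m per $
  epoxy: M = 0.361 MN·m per $
  beryllium: M = 0.249 MN·m per $
Low-carbon steel ranks first.

low-carbon steel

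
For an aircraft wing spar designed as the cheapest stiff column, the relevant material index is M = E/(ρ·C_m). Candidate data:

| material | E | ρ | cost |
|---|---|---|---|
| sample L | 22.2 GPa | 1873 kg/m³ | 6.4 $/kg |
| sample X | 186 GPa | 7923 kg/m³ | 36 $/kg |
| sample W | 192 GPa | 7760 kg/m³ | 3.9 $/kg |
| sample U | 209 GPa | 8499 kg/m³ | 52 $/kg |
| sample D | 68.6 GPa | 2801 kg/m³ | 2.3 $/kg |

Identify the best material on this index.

sample D

Evaluate M for each candidate:
  sample D: M = 10.6 MN·m per $
  sample W: M = 6.34 MN·m per $
  sample L: M = 1.85 MN·m per $
  sample X: M = 0.652 MN·m per $
  sample U: M = 0.473 MN·m per $
Sample D has the largest M.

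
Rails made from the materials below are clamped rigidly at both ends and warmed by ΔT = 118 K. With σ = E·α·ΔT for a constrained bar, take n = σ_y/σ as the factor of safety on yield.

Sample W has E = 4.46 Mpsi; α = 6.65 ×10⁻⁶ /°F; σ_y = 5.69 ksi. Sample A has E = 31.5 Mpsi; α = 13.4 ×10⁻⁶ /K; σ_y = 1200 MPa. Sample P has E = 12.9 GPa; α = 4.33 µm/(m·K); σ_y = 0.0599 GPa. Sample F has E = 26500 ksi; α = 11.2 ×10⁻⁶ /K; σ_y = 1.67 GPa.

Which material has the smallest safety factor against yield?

Per material, after unit conversion:
  sample W: E = 30.75, α = 12.0, σ_y = 39.23 → σ = 43.4 MPa, n = 0.903
  sample A: E = 217.2, α = 13.4, σ_y = 1200 → σ = 343 MPa, n = 3.49
  sample P: E = 12.90, α = 4.33, σ_y = 59.90 → σ = 6.59 MPa, n = 9.09
  sample F: E = 182.7, α = 11.2, σ_y = 1670 → σ = 241 MPa, n = 6.92
Sample W has the lowest safety factor, n = 0.903.

sample W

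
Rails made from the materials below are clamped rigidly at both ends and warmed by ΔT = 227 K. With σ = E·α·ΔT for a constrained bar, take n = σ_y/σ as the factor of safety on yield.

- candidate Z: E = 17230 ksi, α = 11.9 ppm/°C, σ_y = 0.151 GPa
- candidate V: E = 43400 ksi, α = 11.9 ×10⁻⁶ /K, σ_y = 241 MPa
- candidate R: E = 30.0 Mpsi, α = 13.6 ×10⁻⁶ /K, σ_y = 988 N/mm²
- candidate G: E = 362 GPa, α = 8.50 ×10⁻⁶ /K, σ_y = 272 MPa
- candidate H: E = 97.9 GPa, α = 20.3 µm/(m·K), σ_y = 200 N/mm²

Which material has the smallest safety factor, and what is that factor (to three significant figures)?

Converting E to GPa, α to ×10⁻⁶/K, σ_y to MPa, then σ and n for each:
  candidate Z: E = 118.8, α = 11.9, σ_y = 151.0 → σ = 321 MPa, n = 0.471
  candidate V: E = 299.2, α = 11.9, σ_y = 241.0 → σ = 808 MPa, n = 0.298
  candidate R: E = 206.8, α = 13.6, σ_y = 988.0 → σ = 639 MPa, n = 1.55
  candidate G: E = 362.0, α = 8.50, σ_y = 272.0 → σ = 698 MPa, n = 0.389
  candidate H: E = 97.90, α = 20.3, σ_y = 200.0 → σ = 451 MPa, n = 0.443
Smallest n: candidate V with n = 0.298.

candidate V, n = 0.298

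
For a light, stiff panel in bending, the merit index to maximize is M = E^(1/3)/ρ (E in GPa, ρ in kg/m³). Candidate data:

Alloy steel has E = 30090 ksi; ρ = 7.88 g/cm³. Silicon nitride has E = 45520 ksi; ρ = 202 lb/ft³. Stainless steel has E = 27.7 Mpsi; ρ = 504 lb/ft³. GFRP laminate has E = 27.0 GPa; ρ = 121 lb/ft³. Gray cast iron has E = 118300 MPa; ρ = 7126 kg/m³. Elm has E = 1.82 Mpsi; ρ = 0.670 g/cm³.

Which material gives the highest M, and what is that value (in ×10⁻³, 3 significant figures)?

Normalizing units and computing the index:
  alloy steel: E = 207.5 GPa, ρ = 7880 kg/m³
  silicon nitride: E = 313.8 GPa, ρ = 3236 kg/m³
  stainless steel: E = 191.0 GPa, ρ = 8073 kg/m³
  GFRP laminate: E = 27.00 GPa, ρ = 1938 kg/m³
  gray cast iron: E = 118.3 GPa, ρ = 7126 kg/m³
  elm: E = 12.55 GPa, ρ = 670.0 kg/m³
  elm: M = 3.47×10⁻³
  silicon nitride: M = 2.10×10⁻³
  GFRP laminate: M = 1.55×10⁻³
  alloy steel: M = 0.751×10⁻³
  stainless steel: M = 0.713×10⁻³
  gray cast iron: M = 0.689×10⁻³
Elm has the largest M.

elm, M = 3.47×10⁻³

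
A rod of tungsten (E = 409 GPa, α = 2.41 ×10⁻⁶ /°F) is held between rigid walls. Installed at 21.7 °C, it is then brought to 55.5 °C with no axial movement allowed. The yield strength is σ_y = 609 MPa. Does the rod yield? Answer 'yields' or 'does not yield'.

α = 2.41×10⁻⁶/°F × 9/5 = 4.34×10⁻⁶/K.
ΔT = 33.80 K. Constrained thermal stress σ = E·α·ΔT = 409.0×10³ MPa × 4.34×10⁻⁶ × 33.80 = 60.0 MPa (compressive).
Compare to σ_y = 609 MPa: σ < σ_y, so it does not yield.

does not yield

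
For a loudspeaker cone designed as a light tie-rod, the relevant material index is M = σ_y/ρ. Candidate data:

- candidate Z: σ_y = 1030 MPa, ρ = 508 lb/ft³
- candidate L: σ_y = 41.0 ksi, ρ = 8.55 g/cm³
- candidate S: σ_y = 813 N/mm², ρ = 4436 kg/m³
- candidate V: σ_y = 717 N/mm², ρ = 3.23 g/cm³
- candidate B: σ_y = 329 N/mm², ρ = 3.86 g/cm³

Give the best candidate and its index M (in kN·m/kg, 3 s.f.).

candidate V, M = 222 kN·m/kg

In SI units:
  candidate Z: σ_y = 1030 MPa, ρ = 8137 kg/m³
  candidate L: σ_y = 282.7 MPa, ρ = 8550 kg/m³
  candidate S: σ_y = 813.0 MPa, ρ = 4436 kg/m³
  candidate V: σ_y = 717.0 MPa, ρ = 3230 kg/m³
  candidate B: σ_y = 329.0 MPa, ρ = 3860 kg/m³
  candidate V: M = 222 kN·m/kg
  candidate S: M = 183 kN·m/kg
  candidate Z: M = 127 kN·m/kg
  candidate B: M = 85.2 kN·m/kg
  candidate L: M = 33.1 kN·m/kg
The maximum is for candidate V.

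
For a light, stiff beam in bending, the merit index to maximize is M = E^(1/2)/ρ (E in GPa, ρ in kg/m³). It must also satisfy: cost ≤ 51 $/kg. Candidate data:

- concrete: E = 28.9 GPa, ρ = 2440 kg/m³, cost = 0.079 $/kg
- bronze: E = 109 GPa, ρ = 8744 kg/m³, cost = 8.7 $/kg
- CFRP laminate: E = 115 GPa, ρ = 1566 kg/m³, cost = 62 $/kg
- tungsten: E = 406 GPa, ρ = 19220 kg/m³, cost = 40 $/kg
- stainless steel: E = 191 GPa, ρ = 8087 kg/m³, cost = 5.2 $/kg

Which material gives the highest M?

concrete

Screen on constraints: cost ≤ 51 $/kg. Survivors: concrete, bronze, tungsten, stainless steel.
Per-candidate index values:
  concrete: M = 2.20×10⁻³
  stainless steel: M = 1.71×10⁻³
  bronze: M = 1.19×10⁻³
  tungsten: M = 1.05×10⁻³
Highest index: concrete.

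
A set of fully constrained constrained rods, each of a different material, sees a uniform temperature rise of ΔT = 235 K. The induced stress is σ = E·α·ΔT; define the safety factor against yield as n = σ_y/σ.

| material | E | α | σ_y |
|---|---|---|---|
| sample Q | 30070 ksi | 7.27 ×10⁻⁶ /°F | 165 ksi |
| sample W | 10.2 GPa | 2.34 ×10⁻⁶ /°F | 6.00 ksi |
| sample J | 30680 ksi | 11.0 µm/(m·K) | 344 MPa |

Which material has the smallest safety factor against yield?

sample J

In consistent units (E in GPa, α in ×10⁻⁶/K, σ_y in MPa):
  sample Q: E = 207.3, α = 13.1, σ_y = 1138 → σ = 638 MPa, n = 1.78
  sample W: E = 10.20, α = 4.21, σ_y = 41.37 → σ = 10.1 MPa, n = 4.10
  sample J: E = 211.5, α = 11.0, σ_y = 344.0 → σ = 547 MPa, n = 0.629
Sample J has the lowest safety factor, n = 0.629.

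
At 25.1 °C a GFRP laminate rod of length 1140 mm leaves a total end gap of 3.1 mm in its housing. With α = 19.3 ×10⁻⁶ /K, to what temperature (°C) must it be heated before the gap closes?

α·L₀·ΔT = 3.1 mm ⇒ ΔT = 3.1 / (19.3×10⁻⁶ × 1140.0) = 140.9 K.
T = 25.1 + 140.9 = 166.0 °C.

166 °C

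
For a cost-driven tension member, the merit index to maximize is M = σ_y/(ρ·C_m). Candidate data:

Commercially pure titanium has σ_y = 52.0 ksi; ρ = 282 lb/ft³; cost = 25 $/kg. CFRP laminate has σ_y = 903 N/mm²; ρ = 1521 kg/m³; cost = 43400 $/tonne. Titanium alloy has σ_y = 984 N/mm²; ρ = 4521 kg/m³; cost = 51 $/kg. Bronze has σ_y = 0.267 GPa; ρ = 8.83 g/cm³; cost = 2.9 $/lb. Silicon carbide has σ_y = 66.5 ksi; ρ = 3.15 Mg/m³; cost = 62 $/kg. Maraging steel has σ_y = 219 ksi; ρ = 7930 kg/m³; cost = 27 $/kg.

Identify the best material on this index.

Putting every candidate on a common basis:
  commercially pure titanium: σ_y = 358.5 MPa, ρ = 4517 kg/m³, cost = 25.00 $/kg
  CFRP laminate: σ_y = 903.0 MPa, ρ = 1521 kg/m³, cost = 43.40 $/kg
  titanium alloy: σ_y = 984.0 MPa, ρ = 4521 kg/m³, cost = 51.00 $/kg
  bronze: σ_y = 267.0 MPa, ρ = 8830 kg/m³, cost = 6.393 $/kg
  silicon carbide: σ_y = 458.5 MPa, ρ = 3150 kg/m³, cost = 62.00 $/kg
  maraging steel: σ_y = 1510 MPa, ρ = 7930 kg/m³, cost = 27.00 $/kg
  CFRP laminate: M = 13.7 kN·m per $
  maraging steel: M = 7.05 kN·m per $
  bronze: M = 4.73 kN·m per $
  titanium alloy: M = 4.27 kN·m per $
  commercially pure titanium: M = 3.17 kN·m per $
  silicon carbide: M = 2.35 kN·m per $
The maximum is for CFRP laminate.

CFRP laminate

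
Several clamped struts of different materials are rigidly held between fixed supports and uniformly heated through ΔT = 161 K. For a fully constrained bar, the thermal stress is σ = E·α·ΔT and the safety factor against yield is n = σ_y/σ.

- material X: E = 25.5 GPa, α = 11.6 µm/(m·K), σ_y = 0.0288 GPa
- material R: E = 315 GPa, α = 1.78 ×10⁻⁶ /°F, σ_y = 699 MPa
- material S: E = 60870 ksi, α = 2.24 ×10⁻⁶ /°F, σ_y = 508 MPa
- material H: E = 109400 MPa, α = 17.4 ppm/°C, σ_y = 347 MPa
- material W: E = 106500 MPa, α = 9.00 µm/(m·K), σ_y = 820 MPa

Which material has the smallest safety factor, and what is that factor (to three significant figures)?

material X, n = 0.605

With everything in SI (GPa, ×10⁻⁶/K, MPa):
  material X: E = 25.50, α = 11.6, σ_y = 28.80 → σ = 47.6 MPa, n = 0.605
  material R: E = 315.0, α = 3.20, σ_y = 699.0 → σ = 162 MPa, n = 4.30
  material S: E = 419.7, α = 4.03, σ_y = 508.0 → σ = 272 MPa, n = 1.86
  material H: E = 109.4, α = 17.4, σ_y = 347.0 → σ = 306 MPa, n = 1.13
  material W: E = 106.5, α = 9.00, σ_y = 820.0 → σ = 154 MPa, n = 5.31
Material X has the lowest safety factor, n = 0.605.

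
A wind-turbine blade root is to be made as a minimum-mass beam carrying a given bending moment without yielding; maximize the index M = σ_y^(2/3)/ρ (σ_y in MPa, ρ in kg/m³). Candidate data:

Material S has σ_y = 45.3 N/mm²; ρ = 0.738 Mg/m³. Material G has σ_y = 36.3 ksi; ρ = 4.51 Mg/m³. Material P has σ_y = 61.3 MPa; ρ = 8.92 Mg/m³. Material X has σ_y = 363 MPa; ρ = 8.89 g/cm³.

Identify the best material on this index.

In SI units:
  material S: σ_y = 45.30 MPa, ρ = 738.0 kg/m³
  material G: σ_y = 250.3 MPa, ρ = 4510 kg/m³
  material P: σ_y = 61.30 MPa, ρ = 8920 kg/m³
  material X: σ_y = 363.0 MPa, ρ = 8890 kg/m³
  material S: M = 17.2×10⁻³
  material G: M = 8.81×10⁻³
  material X: M = 5.72×10⁻³
  material P: M = 1.74×10⁻³
Highest index: material S.

material S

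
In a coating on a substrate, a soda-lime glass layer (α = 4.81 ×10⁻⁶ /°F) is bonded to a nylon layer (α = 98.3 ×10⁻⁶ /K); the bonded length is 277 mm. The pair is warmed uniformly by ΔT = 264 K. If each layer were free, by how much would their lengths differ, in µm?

6560 µm

soda-lime glass: α = 4.81×10⁻⁶/°F × 9/5 = 8.66×10⁻⁶/K.
Δα = |8.66 − 98.3|×10⁻⁶/K = 89.6×10⁻⁶/K.
ΔL_mismatch = Δα·L·ΔT = 89.6×10⁻⁶ × 277.0 mm × 264.0 K = 6560 µm.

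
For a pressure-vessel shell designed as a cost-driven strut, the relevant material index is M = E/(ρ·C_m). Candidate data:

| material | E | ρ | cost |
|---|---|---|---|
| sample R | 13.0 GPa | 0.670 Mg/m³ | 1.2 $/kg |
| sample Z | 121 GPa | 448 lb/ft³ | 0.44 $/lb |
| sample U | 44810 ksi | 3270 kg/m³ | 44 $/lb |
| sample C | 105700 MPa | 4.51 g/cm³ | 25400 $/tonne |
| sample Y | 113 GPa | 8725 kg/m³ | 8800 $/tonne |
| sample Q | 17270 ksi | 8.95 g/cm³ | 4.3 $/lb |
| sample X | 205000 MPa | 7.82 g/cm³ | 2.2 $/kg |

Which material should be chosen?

In SI units:
  sample R: E = 13.00 GPa, ρ = 670.0 kg/m³, cost = 1.200 $/kg
  sample Z: E = 121.0 GPa, ρ = 7176 kg/m³, cost = 0.9700 $/kg
  sample U: E = 309.0 GPa, ρ = 3270 kg/m³, cost = 97.00 $/kg
  sample C: E = 105.7 GPa, ρ = 4510 kg/m³, cost = 25.40 $/kg
  sample Y: E = 113.0 GPa, ρ = 8725 kg/m³, cost = 8.800 $/kg
  sample Q: E = 119.1 GPa, ρ = 8950 kg/m³, cost = 9.480 $/kg
  sample X: E = 205.0 GPa, ρ = 7820 kg/m³, cost = 2.200 $/kg
  sample Z: M = 17.4 MN·m per $
  sample R: M = 16.2 MN·m per $
  sample X: M = 11.9 MN·m per $
  sample Y: M = 1.47 MN·m per $
  sample Q: M = 1.40 MN·m per $
  sample U: M = 0.974 MN·m per $
  sample C: M = 0.923 MN·m per $
Sample Z has the largest M.

sample Z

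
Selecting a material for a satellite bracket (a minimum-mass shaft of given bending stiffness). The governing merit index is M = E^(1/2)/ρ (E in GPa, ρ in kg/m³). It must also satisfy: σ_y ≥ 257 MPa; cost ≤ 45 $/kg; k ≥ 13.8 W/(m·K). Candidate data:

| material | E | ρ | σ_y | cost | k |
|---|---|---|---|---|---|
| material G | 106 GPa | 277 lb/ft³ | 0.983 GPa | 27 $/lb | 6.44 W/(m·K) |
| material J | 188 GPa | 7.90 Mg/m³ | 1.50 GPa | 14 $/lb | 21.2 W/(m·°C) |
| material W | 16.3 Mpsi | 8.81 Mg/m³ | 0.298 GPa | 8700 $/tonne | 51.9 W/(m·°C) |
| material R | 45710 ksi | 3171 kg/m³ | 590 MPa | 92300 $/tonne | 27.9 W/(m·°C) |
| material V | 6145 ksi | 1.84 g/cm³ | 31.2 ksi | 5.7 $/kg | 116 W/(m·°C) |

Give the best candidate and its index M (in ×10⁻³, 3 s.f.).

Screen on constraints: σ_y ≥ 257 MPa; cost ≤ 45 $/kg; k ≥ 13.8 W/(m·K). Survivors: material J, material W.
Normalizing units and computing the index:
  material J: E = 188.0 GPa, ρ = 7900 kg/m³
  material W: E = 112.4 GPa, ρ = 8810 kg/m³
  material J: M = 1.74×10⁻³
  material W: M = 1.20×10⁻³
Material J has the largest M.

material J, M = 1.74×10⁻³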